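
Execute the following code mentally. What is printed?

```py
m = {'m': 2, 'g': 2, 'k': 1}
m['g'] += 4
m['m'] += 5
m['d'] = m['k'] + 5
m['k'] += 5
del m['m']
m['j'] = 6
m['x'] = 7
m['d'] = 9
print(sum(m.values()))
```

34

m['g'] = 2+4 = 6 → {'m': 2, 'g': 6, 'k': 1}
m['m'] = 2+5 = 7 → {'m': 7, 'g': 6, 'k': 1}
m['d'] = m['k']+5 = 6 → {'m': 7, 'g': 6, 'k': 1, 'd': 6}
m['k'] = 1+5 = 6 → {'m': 7, 'g': 6, 'k': 6, 'd': 6}
del 'm' → {'g': 6, 'k': 6, 'd': 6}
m['j'] = 6 → {'g': 6, 'k': 6, 'd': 6, 'j': 6}
m['x'] = 7 → {'g': 6, 'k': 6, 'd': 6, 'j': 6, 'x': 7}
m['d'] = 9 → {'g': 6, 'k': 6, 'd': 9, 'j': 6, 'x': 7}
sum of values = 34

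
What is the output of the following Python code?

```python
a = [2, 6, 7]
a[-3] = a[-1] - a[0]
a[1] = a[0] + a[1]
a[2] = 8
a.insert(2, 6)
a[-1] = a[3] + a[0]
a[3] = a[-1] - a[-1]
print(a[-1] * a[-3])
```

a[-3] = a[-1]-a[0] = 7-2 = 5 → [5, 6, 7]
a[1] = a[0]+a[1] = 5+6 = 11 → [5, 11, 7]
a[2] = 8 → [5, 11, 8]
insert 6 at 2 → [5, 11, 6, 8]
a[-1] = a[3]+a[0] = 8+5 = 13 → [5, 11, 6, 13]
a[3] = a[-1]-a[-1] = 13-13 = 0 → [5, 11, 6, 0]
a[-1]*a[-3] = 0*11 = 0

0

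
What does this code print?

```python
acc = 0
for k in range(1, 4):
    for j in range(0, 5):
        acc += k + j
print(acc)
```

60

k=1,j=0: acc = 0+1 = 1
k=1,j=1: acc = 1+2 = 3
k=1,j=2: acc = 3+3 = 6
k=1,j=3: acc = 6+4 = 10
k=1,j=4: acc = 10+5 = 15
k=2,j=0: acc = 15+2 = 17
k=2,j=1: acc = 17+3 = 20
k=2,j=2: acc = 20+4 = 24
k=2,j=3: acc = 24+5 = 29
k=2,j=4: acc = 29+6 = 35
k=3,j=0: acc = 35+3 = 38
k=3,j=1: acc = 38+4 = 42
k=3,j=2: acc = 42+5 = 47
k=3,j=3: acc = 47+6 = 53
k=3,j=4: acc = 53+7 = 60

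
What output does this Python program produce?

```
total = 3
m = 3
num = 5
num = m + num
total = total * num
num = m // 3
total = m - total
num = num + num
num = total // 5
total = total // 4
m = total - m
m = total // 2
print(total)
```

-6

num = 3+5 = 8
total = 3*8 = 24
num = 3//3 = 1
total = 3-24 = -21
num = 1+1 = 2
num = (-21)//5 = -5
total = (-21)//4 = -6
m = (-6)-3 = -9
m = (-6)//2 = -3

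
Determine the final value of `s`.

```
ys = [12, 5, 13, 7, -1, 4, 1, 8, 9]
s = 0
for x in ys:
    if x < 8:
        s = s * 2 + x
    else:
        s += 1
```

x=12: not <8, s = 0+1 = 1
x=5: <8, s = 1*2+5 = 7
x=13: not <8, s = 7+1 = 8
x=7: <8, s = 8*2+7 = 23
x=-1: <8, s = 23*2+(-1) = 45
x=4: <8, s = 45*2+4 = 94
x=1: <8, s = 94*2+1 = 189
x=8: not <8, s = 189+1 = 190
x=9: not <8, s = 190+1 = 191

191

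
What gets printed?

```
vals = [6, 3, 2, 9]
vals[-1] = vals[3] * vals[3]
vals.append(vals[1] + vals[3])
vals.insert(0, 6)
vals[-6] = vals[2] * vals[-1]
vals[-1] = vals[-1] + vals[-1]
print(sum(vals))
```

512

vals[-1] = vals[3]*vals[3] = 9*9 = 81 → [6, 3, 2, 81]
append vals[1]+vals[3] = 3+81 = 84 → [6, 3, 2, 81, 84]
insert 6 at 0 → [6, 6, 3, 2, 81, 84]
vals[-6] = vals[2]*vals[-1] = 3*84 = 252 → [252, 6, 3, 2, 81, 84]
vals[-1] = vals[-1]+vals[-1] = 84+84 = 168 → [252, 6, 3, 2, 81, 168]
sum = 512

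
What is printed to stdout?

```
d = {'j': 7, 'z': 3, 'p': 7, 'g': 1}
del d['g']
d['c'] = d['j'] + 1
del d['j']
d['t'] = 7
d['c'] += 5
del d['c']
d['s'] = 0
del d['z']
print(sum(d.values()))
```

14

del 'g' → {'j': 7, 'z': 3, 'p': 7}
d['c'] = d['j']+1 = 8 → {'j': 7, 'z': 3, 'p': 7, 'c': 8}
del 'j' → {'z': 3, 'p': 7, 'c': 8}
d['t'] = 7 → {'z': 3, 'p': 7, 'c': 8, 't': 7}
d['c'] = 8+5 = 13 → {'z': 3, 'p': 7, 'c': 13, 't': 7}
del 'c' → {'z': 3, 'p': 7, 't': 7}
d['s'] = 0 → {'z': 3, 'p': 7, 't': 7, 's': 0}
del 'z' → {'p': 7, 't': 7, 's': 0}
sum of values = 14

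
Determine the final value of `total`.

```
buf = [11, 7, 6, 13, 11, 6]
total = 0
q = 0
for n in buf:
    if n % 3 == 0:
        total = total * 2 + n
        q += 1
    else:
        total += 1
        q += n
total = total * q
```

n=11: not %3==0, total = 0+1 = 1; q=11
n=7: not %3==0, total = 1+1 = 2; q=18
n=6: %3==0, total = 2*2+6 = 10; q=19
n=13: not %3==0, total = 10+1 = 11; q=32
n=11: not %3==0, total = 11+1 = 12; q=43
n=6: %3==0, total = 12*2+6 = 30; q=44
total*q = 30*44 = 1320

1320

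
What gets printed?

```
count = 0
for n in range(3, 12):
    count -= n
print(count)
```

n=3: count = 0-3 = -3
n=4: count = (-3)-4 = -7
n=5: count = (-7)-5 = -12
n=6: count = (-12)-6 = -18
n=7: count = (-18)-7 = -25
n=8: count = (-25)-8 = -33
n=9: count = (-33)-9 = -42
n=10: count = (-42)-10 = -52
n=11: count = (-52)-11 = -63

-63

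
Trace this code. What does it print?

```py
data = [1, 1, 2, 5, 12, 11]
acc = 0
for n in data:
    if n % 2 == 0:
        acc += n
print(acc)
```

14

n=1: not even
n=1: not even
n=2: even, acc = 0+2 = 2
n=5: not even
n=12: even, acc = 2+12 = 14
n=11: not even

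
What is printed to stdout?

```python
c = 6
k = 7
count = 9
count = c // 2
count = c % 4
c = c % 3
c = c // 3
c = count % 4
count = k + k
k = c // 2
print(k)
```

1

count = 6//2 = 3
count = 6%4 = 2
c = 6%3 = 0
c = 0//3 = 0
c = 2%4 = 2
count = 7+7 = 14
k = 2//2 = 1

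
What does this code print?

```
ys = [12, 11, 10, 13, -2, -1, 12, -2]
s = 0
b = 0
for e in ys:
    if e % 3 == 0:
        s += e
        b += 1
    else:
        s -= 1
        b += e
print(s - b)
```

-13

e=12: %3==0, s = 0+12 = 12; b=1
e=11: not %3==0, s = 12-1 = 11; b=12
e=10: not %3==0, s = 11-1 = 10; b=22
e=13: not %3==0, s = 10-1 = 9; b=35
e=-2: not %3==0, s = 9-1 = 8; b=33
e=-1: not %3==0, s = 8-1 = 7; b=32
e=12: %3==0, s = 7+12 = 19; b=33
e=-2: not %3==0, s = 19-1 = 18; b=31
s-b = 18-31 = -13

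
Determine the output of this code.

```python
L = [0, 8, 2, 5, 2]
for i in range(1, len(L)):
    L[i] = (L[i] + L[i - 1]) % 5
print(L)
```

[0, 3, 0, 0, 2]

i=1: L[1] = (8+0)%5 = 3 → [0, 3, 2, 5, 2]
i=2: L[2] = (2+3)%5 = 0 → [0, 3, 0, 5, 2]
i=3: L[3] = (5+0)%5 = 0 → [0, 3, 0, 0, 2]
i=4: L[4] = (2+0)%5 = 2 → [0, 3, 0, 0, 2]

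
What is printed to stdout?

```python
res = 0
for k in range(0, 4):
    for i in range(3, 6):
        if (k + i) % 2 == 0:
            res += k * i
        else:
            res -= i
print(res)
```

k=0,i=3: odd sum, res = 0-3 = -3
k=0,i=4: even sum, res = (-3)+0 = -3
k=0,i=5: odd sum, res = (-3)-5 = -8
k=1,i=3: even sum, res = (-8)+3 = -5
k=1,i=4: odd sum, res = (-5)-4 = -9
k=1,i=5: even sum, res = (-9)+5 = -4
k=2,i=3: odd sum, res = (-4)-3 = -7
k=2,i=4: even sum, res = (-7)+8 = 1
k=2,i=5: odd sum, res = 1-5 = -4
k=3,i=3: even sum, res = (-4)+9 = 5
k=3,i=4: odd sum, res = 5-4 = 1
k=3,i=5: even sum, res = 1+15 = 16

16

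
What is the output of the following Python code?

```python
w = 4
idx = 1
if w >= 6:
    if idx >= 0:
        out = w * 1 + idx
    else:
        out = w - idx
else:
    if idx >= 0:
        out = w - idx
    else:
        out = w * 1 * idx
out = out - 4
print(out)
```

-1

w=4, idx=1
w >= 6 is False; idx >= 0 is True
→ out = w - idx = 3
out = 3-4 = -1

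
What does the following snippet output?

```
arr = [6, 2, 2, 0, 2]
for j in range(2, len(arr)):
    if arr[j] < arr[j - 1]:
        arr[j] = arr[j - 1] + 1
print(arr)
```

j=2: 2>=2, unchanged → [6, 2, 2, 0, 2]
j=3: 0<2, arr[3] = 2+1 = 3 → [6, 2, 2, 3, 2]
j=4: 2<3, arr[4] = 3+1 = 4 → [6, 2, 2, 3, 4]

[6, 2, 2, 3, 4]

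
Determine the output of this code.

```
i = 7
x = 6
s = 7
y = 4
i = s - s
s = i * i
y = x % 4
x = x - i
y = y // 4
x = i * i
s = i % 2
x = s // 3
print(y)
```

i = 7-7 = 0
s = 0*0 = 0
y = 6%4 = 2
x = 6-0 = 6
y = 2//4 = 0
x = 0*0 = 0
s = 0%2 = 0
x = 0//3 = 0

0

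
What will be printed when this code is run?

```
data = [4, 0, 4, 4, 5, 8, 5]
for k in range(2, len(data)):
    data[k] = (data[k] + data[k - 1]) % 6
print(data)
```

[4, 0, 4, 2, 1, 3, 2]

k=2: data[2] = (4+0)%6 = 4 → [4, 0, 4, 4, 5, 8, 5]
k=3: data[3] = (4+4)%6 = 2 → [4, 0, 4, 2, 5, 8, 5]
k=4: data[4] = (5+2)%6 = 1 → [4, 0, 4, 2, 1, 8, 5]
k=5: data[5] = (8+1)%6 = 3 → [4, 0, 4, 2, 1, 3, 5]
k=6: data[6] = (5+3)%6 = 2 → [4, 0, 4, 2, 1, 3, 2]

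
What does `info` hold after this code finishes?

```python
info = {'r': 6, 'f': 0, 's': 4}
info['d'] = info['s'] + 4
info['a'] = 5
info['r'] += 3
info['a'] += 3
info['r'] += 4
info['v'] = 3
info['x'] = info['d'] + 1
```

{'r': 13, 'f': 0, 's': 4, 'd': 8, 'a': 8, 'v': 3, 'x': 9}

info['d'] = info['s']+4 = 8 → {'r': 6, 'f': 0, 's': 4, 'd': 8}
info['a'] = 5 → {'r': 6, 'f': 0, 's': 4, 'd': 8, 'a': 5}
info['r'] = 6+3 = 9 → {'r': 9, 'f': 0, 's': 4, 'd': 8, 'a': 5}
info['a'] = 5+3 = 8 → {'r': 9, 'f': 0, 's': 4, 'd': 8, 'a': 8}
info['r'] = 9+4 = 13 → {'r': 13, 'f': 0, 's': 4, 'd': 8, 'a': 8}
info['v'] = 3 → {'r': 13, 'f': 0, 's': 4, 'd': 8, 'a': 8, 'v': 3}
info['x'] = info['d']+1 = 9 → {'r': 13, 'f': 0, 's': 4, 'd': 8, 'a': 8, 'v': 3, 'x': 9}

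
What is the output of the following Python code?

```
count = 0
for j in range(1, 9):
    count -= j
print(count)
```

j=1: count = 0-1 = -1
j=2: count = (-1)-2 = -3
j=3: count = (-3)-3 = -6
j=4: count = (-6)-4 = -10
j=5: count = (-10)-5 = -15
j=6: count = (-15)-6 = -21
j=7: count = (-21)-7 = -28
j=8: count = (-28)-8 = -36

-36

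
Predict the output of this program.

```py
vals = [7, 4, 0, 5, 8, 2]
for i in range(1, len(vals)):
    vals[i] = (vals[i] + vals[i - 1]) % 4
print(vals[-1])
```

i=1: vals[1] = (4+7)%4 = 3 → [7, 3, 0, 5, 8, 2]
i=2: vals[2] = (0+3)%4 = 3 → [7, 3, 3, 5, 8, 2]
i=3: vals[3] = (5+3)%4 = 0 → [7, 3, 3, 0, 8, 2]
i=4: vals[4] = (8+0)%4 = 0 → [7, 3, 3, 0, 0, 2]
i=5: vals[5] = (2+0)%4 = 2 → [7, 3, 3, 0, 0, 2]

2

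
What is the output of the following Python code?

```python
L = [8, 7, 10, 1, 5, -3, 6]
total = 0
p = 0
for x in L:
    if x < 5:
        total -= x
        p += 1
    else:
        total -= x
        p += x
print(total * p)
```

x=8: not <5, total = 0-8 = -8; p=8
x=7: not <5, total = (-8)-7 = -15; p=15
x=10: not <5, total = (-15)-10 = -25; p=25
x=1: <5, total = (-25)-1 = -26; p=26
x=5: not <5, total = (-26)-5 = -31; p=31
x=-3: <5, total = (-31)-(-3) = -28; p=32
x=6: not <5, total = (-28)-6 = -34; p=38
total*p = (-34)*38 = -1292

-1292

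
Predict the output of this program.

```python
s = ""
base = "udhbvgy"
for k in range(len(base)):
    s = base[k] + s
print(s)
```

k=0: prepend 'u' → 'u'
k=1: prepend 'd' → 'du'
k=2: prepend 'h' → 'hdu'
k=3: prepend 'b' → 'bhdu'
k=4: prepend 'v' → 'vbhdu'
k=5: prepend 'g' → 'gvbhdu'
k=6: prepend 'y' → 'ygvbhdu'

ygvbhdu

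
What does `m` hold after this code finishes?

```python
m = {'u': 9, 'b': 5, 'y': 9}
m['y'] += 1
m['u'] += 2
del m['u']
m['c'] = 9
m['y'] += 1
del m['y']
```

m['y'] = 9+1 = 10 → {'u': 9, 'b': 5, 'y': 10}
m['u'] = 9+2 = 11 → {'u': 11, 'b': 5, 'y': 10}
del 'u' → {'b': 5, 'y': 10}
m['c'] = 9 → {'b': 5, 'y': 10, 'c': 9}
m['y'] = 10+1 = 11 → {'b': 5, 'y': 11, 'c': 9}
del 'y' → {'b': 5, 'c': 9}

{'b': 5, 'c': 9}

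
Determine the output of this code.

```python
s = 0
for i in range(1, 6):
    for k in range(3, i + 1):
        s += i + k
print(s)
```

48

i=3,k=3: s = 0+6 = 6
i=4,k=3: s = 6+7 = 13
i=4,k=4: s = 13+8 = 21
i=5,k=3: s = 21+8 = 29
i=5,k=4: s = 29+9 = 38
i=5,k=5: s = 38+10 = 48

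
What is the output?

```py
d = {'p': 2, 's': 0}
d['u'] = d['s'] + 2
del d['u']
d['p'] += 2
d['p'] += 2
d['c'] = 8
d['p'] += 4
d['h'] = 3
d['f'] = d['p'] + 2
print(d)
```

{'p': 10, 's': 0, 'c': 8, 'h': 3, 'f': 12}

d['u'] = d['s']+2 = 2 → {'p': 2, 's': 0, 'u': 2}
del 'u' → {'p': 2, 's': 0}
d['p'] = 2+2 = 4 → {'p': 4, 's': 0}
d['p'] = 4+2 = 6 → {'p': 6, 's': 0}
d['c'] = 8 → {'p': 6, 's': 0, 'c': 8}
d['p'] = 6+4 = 10 → {'p': 10, 's': 0, 'c': 8}
d['h'] = 3 → {'p': 10, 's': 0, 'c': 8, 'h': 3}
d['f'] = d['p']+2 = 12 → {'p': 10, 's': 0, 'c': 8, 'h': 3, 'f': 12}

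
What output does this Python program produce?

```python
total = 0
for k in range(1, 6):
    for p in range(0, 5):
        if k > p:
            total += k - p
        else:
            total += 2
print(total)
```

55

k=1,p=0: 1>0, total = 0+1 = 1
k=1,p=1: not 1>1, total = 1+2 = 3
k=1,p=2: not 1>2, total = 3+2 = 5
k=1,p=3: not 1>3, total = 5+2 = 7
k=1,p=4: not 1>4, total = 7+2 = 9
k=2,p=0: 2>0, total = 9+2 = 11
k=2,p=1: 2>1, total = 11+1 = 12
k=2,p=2: not 2>2, total = 12+2 = 14
k=2,p=3: not 2>3, total = 14+2 = 16
k=2,p=4: not 2>4, total = 16+2 = 18
k=3,p=0: 3>0, total = 18+3 = 21
k=3,p=1: 3>1, total = 21+2 = 23
k=3,p=2: 3>2, total = 23+1 = 24
k=3,p=3: not 3>3, total = 24+2 = 26
k=3,p=4: not 3>4, total = 26+2 = 28
k=4,p=0: 4>0, total = 28+4 = 32
k=4,p=1: 4>1, total = 32+3 = 35
k=4,p=2: 4>2, total = 35+2 = 37
k=4,p=3: 4>3, total = 37+1 = 38
k=4,p=4: not 4>4, total = 38+2 = 40
k=5,p=0: 5>0, total = 40+5 = 45
k=5,p=1: 5>1, total = 45+4 = 49
k=5,p=2: 5>2, total = 49+3 = 52
k=5,p=3: 5>3, total = 52+2 = 54
k=5,p=4: 5>4, total = 54+1 = 55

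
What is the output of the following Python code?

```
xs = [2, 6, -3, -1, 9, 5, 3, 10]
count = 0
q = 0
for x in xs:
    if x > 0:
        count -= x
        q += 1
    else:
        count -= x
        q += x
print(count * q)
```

-62

x=2: >0, count = 0-2 = -2; q=1
x=6: >0, count = (-2)-6 = -8; q=2
x=-3: not >0, count = (-8)-(-3) = -5; q=-1
x=-1: not >0, count = (-5)-(-1) = -4; q=-2
x=9: >0, count = (-4)-9 = -13; q=-1
x=5: >0, count = (-13)-5 = -18; q=0
x=3: >0, count = (-18)-3 = -21; q=1
x=10: >0, count = (-21)-10 = -31; q=2
count*q = (-31)*2 = -62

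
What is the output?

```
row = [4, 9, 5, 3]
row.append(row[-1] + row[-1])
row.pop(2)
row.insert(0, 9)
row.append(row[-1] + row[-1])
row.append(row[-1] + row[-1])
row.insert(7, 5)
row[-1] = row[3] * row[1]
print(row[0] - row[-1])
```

-3

append row[-1]+row[-1] = 3+3 = 6 → [4, 9, 5, 3, 6]
pop(2) removes 5 → [4, 9, 3, 6]
insert 9 at 0 → [9, 4, 9, 3, 6]
append row[-1]+row[-1] = 6+6 = 12 → [9, 4, 9, 3, 6, 12]
append row[-1]+row[-1] = 12+12 = 24 → [9, 4, 9, 3, 6, 12, 24]
insert 5 at 7 → [9, 4, 9, 3, 6, 12, 24, 5]
row[-1] = row[3]*row[1] = 3*4 = 12 → [9, 4, 9, 3, 6, 12, 24, 12]
row[0]-row[-1] = 9-12 = -3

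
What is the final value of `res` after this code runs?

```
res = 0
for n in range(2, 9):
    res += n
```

35

n=2: res = 0+2 = 2
n=3: res = 2+3 = 5
n=4: res = 5+4 = 9
n=5: res = 9+5 = 14
n=6: res = 14+6 = 20
n=7: res = 20+7 = 27
n=8: res = 27+8 = 35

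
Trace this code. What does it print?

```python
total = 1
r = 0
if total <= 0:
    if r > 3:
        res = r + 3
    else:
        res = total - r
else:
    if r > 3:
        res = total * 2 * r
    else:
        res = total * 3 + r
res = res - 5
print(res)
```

-2

total=1, r=0
total <= 0 is False; r > 3 is False
→ res = total * 3 + r = 3
res = 3-5 = -2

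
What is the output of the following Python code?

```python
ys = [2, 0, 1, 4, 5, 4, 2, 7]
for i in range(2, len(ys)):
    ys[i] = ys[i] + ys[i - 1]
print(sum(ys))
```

71

i=2: ys[2] = 1+0 = 1 → [2, 0, 1, 4, 5, 4, 2, 7]
i=3: ys[3] = 4+1 = 5 → [2, 0, 1, 5, 5, 4, 2, 7]
i=4: ys[4] = 5+5 = 10 → [2, 0, 1, 5, 10, 4, 2, 7]
i=5: ys[5] = 4+10 = 14 → [2, 0, 1, 5, 10, 14, 2, 7]
i=6: ys[6] = 2+14 = 16 → [2, 0, 1, 5, 10, 14, 16, 7]
i=7: ys[7] = 7+16 = 23 → [2, 0, 1, 5, 10, 14, 16, 23]
sum = 71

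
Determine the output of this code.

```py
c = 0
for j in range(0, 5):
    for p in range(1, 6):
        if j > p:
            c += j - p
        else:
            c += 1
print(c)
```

29

j=0,p=1: not 0>1, c = 0+1 = 1
j=0,p=2: not 0>2, c = 1+1 = 2
j=0,p=3: not 0>3, c = 2+1 = 3
j=0,p=4: not 0>4, c = 3+1 = 4
j=0,p=5: not 0>5, c = 4+1 = 5
j=1,p=1: not 1>1, c = 5+1 = 6
j=1,p=2: not 1>2, c = 6+1 = 7
j=1,p=3: not 1>3, c = 7+1 = 8
j=1,p=4: not 1>4, c = 8+1 = 9
j=1,p=5: not 1>5, c = 9+1 = 10
j=2,p=1: 2>1, c = 10+1 = 11
j=2,p=2: not 2>2, c = 11+1 = 12
j=2,p=3: not 2>3, c = 12+1 = 13
j=2,p=4: not 2>4, c = 13+1 = 14
j=2,p=5: not 2>5, c = 14+1 = 15
j=3,p=1: 3>1, c = 15+2 = 17
j=3,p=2: 3>2, c = 17+1 = 18
j=3,p=3: not 3>3, c = 18+1 = 19
j=3,p=4: not 3>4, c = 19+1 = 20
j=3,p=5: not 3>5, c = 20+1 = 21
j=4,p=1: 4>1, c = 21+3 = 24
j=4,p=2: 4>2, c = 24+2 = 26
j=4,p=3: 4>3, c = 26+1 = 27
j=4,p=4: not 4>4, c = 27+1 = 28
j=4,p=5: not 4>5, c = 28+1 = 29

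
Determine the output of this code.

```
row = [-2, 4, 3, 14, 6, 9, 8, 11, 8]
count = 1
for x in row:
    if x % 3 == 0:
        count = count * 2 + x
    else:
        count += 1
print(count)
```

64

x=-2: not %3==0, count = 1+1 = 2
x=4: not %3==0, count = 2+1 = 3
x=3: %3==0, count = 3*2+3 = 9
x=14: not %3==0, count = 9+1 = 10
x=6: %3==0, count = 10*2+6 = 26
x=9: %3==0, count = 26*2+9 = 61
x=8: not %3==0, count = 61+1 = 62
x=11: not %3==0, count = 62+1 = 63
x=8: not %3==0, count = 63+1 = 64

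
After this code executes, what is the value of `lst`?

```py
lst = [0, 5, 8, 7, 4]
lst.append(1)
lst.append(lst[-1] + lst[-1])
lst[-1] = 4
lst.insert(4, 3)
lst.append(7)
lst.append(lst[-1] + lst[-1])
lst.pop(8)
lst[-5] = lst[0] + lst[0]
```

append 1 → [0, 5, 8, 7, 4, 1]
append lst[-1]+lst[-1] = 1+1 = 2 → [0, 5, 8, 7, 4, 1, 2]
lst[-1] = 4 → [0, 5, 8, 7, 4, 1, 4]
insert 3 at 4 → [0, 5, 8, 7, 3, 4, 1, 4]
append 7 → [0, 5, 8, 7, 3, 4, 1, 4, 7]
append lst[-1]+lst[-1] = 7+7 = 14 → [0, 5, 8, 7, 3, 4, 1, 4, 7, 14]
pop(8) removes 7 → [0, 5, 8, 7, 3, 4, 1, 4, 14]
lst[-5] = lst[0]+lst[0] = 0+0 = 0 → [0, 5, 8, 7, 0, 4, 1, 4, 14]

[0, 5, 8, 7, 0, 4, 1, 4, 14]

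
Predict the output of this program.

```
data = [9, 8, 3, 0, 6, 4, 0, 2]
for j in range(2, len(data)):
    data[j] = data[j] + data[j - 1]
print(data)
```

[9, 8, 11, 11, 17, 21, 21, 23]

j=2: data[2] = 3+8 = 11 → [9, 8, 11, 0, 6, 4, 0, 2]
j=3: data[3] = 0+11 = 11 → [9, 8, 11, 11, 6, 4, 0, 2]
j=4: data[4] = 6+11 = 17 → [9, 8, 11, 11, 17, 4, 0, 2]
j=5: data[5] = 4+17 = 21 → [9, 8, 11, 11, 17, 21, 0, 2]
j=6: data[6] = 0+21 = 21 → [9, 8, 11, 11, 17, 21, 21, 2]
j=7: data[7] = 2+21 = 23 → [9, 8, 11, 11, 17, 21, 21, 23]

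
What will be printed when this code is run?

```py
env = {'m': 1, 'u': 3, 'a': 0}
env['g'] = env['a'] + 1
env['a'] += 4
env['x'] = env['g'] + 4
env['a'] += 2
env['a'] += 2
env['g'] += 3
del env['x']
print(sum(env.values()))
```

16

env['g'] = env['a']+1 = 1 → {'m': 1, 'u': 3, 'a': 0, 'g': 1}
env['a'] = 0+4 = 4 → {'m': 1, 'u': 3, 'a': 4, 'g': 1}
env['x'] = env['g']+4 = 5 → {'m': 1, 'u': 3, 'a': 4, 'g': 1, 'x': 5}
env['a'] = 4+2 = 6 → {'m': 1, 'u': 3, 'a': 6, 'g': 1, 'x': 5}
env['a'] = 6+2 = 8 → {'m': 1, 'u': 3, 'a': 8, 'g': 1, 'x': 5}
env['g'] = 1+3 = 4 → {'m': 1, 'u': 3, 'a': 8, 'g': 4, 'x': 5}
del 'x' → {'m': 1, 'u': 3, 'a': 8, 'g': 4}
sum of values = 16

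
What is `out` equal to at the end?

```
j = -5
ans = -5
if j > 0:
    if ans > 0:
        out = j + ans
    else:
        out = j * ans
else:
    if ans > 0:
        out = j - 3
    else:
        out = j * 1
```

j=-5, ans=-5
j > 0 is False; ans > 0 is False
→ out = j * 1 = -5

-5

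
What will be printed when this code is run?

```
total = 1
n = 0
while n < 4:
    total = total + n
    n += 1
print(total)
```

7

n=0: total = 1+0 = 1
n=1: total = 1+1 = 2
n=2: total = 2+2 = 4
n=3: total = 4+3 = 7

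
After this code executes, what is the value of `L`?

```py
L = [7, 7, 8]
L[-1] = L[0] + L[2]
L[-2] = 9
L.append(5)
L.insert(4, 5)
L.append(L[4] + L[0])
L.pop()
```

[7, 9, 15, 5, 5]

L[-1] = L[0]+L[2] = 7+8 = 15 → [7, 7, 15]
L[-2] = 9 → [7, 9, 15]
append 5 → [7, 9, 15, 5]
insert 5 at 4 → [7, 9, 15, 5, 5]
append L[4]+L[0] = 5+7 = 12 → [7, 9, 15, 5, 5, 12]
pop() removes 12 → [7, 9, 15, 5, 5]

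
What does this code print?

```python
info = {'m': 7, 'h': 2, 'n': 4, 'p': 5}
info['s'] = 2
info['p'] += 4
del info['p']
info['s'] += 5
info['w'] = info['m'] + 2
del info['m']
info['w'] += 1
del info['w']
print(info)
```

{'h': 2, 'n': 4, 's': 7}

info['s'] = 2 → {'m': 7, 'h': 2, 'n': 4, 'p': 5, 's': 2}
info['p'] = 5+4 = 9 → {'m': 7, 'h': 2, 'n': 4, 'p': 9, 's': 2}
del 'p' → {'m': 7, 'h': 2, 'n': 4, 's': 2}
info['s'] = 2+5 = 7 → {'m': 7, 'h': 2, 'n': 4, 's': 7}
info['w'] = info['m']+2 = 9 → {'m': 7, 'h': 2, 'n': 4, 's': 7, 'w': 9}
del 'm' → {'h': 2, 'n': 4, 's': 7, 'w': 9}
info['w'] = 9+1 = 10 → {'h': 2, 'n': 4, 's': 7, 'w': 10}
del 'w' → {'h': 2, 'n': 4, 's': 7}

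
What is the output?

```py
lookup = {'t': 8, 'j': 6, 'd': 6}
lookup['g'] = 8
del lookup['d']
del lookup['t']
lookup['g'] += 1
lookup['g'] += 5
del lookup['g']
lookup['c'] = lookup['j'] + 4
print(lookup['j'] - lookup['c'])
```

-4

lookup['g'] = 8 → {'t': 8, 'j': 6, 'd': 6, 'g': 8}
del 'd' → {'t': 8, 'j': 6, 'g': 8}
del 't' → {'j': 6, 'g': 8}
lookup['g'] = 8+1 = 9 → {'j': 6, 'g': 9}
lookup['g'] = 9+5 = 14 → {'j': 6, 'g': 14}
del 'g' → {'j': 6}
lookup['c'] = lookup['j']+4 = 10 → {'j': 6, 'c': 10}
lookup['j']-lookup['c'] = 6-10 = -4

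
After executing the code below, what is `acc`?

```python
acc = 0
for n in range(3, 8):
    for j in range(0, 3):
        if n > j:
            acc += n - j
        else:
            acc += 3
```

60

n=3,j=0: 3>0, acc = 0+3 = 3
n=3,j=1: 3>1, acc = 3+2 = 5
n=3,j=2: 3>2, acc = 5+1 = 6
n=4,j=0: 4>0, acc = 6+4 = 10
n=4,j=1: 4>1, acc = 10+3 = 13
n=4,j=2: 4>2, acc = 13+2 = 15
n=5,j=0: 5>0, acc = 15+5 = 20
n=5,j=1: 5>1, acc = 20+4 = 24
n=5,j=2: 5>2, acc = 24+3 = 27
n=6,j=0: 6>0, acc = 27+6 = 33
n=6,j=1: 6>1, acc = 33+5 = 38
n=6,j=2: 6>2, acc = 38+4 = 42
n=7,j=0: 7>0, acc = 42+7 = 49
n=7,j=1: 7>1, acc = 49+6 = 55
n=7,j=2: 7>2, acc = 55+5 = 60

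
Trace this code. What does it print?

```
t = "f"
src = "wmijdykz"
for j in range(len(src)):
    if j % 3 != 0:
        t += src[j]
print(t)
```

fmidyz

j=0: skip
j=1: add 'm' → 'fm'
j=2: add 'i' → 'fmi'
j=3: skip
j=4: add 'd' → 'fmid'
j=5: add 'y' → 'fmidy'
j=6: skip
j=7: add 'z' → 'fmidyz'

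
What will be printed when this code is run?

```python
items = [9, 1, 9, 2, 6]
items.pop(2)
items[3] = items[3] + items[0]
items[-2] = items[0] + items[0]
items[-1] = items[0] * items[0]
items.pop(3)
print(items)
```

pop(2) removes 9 → [9, 1, 2, 6]
items[3] = items[3]+items[0] = 6+9 = 15 → [9, 1, 2, 15]
items[-2] = items[0]+items[0] = 9+9 = 18 → [9, 1, 18, 15]
items[-1] = items[0]*items[0] = 9*9 = 81 → [9, 1, 18, 81]
pop(3) removes 81 → [9, 1, 18]

[9, 1, 18]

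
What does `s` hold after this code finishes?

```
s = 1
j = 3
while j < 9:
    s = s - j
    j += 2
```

-14

j=3: s = 1-3 = -2
j=5: s = (-2)-5 = -7
j=7: s = (-7)-7 = -14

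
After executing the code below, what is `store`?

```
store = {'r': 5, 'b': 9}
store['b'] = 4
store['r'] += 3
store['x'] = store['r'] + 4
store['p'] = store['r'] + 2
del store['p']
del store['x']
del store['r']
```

store['b'] = 4 → {'r': 5, 'b': 4}
store['r'] = 5+3 = 8 → {'r': 8, 'b': 4}
store['x'] = store['r']+4 = 12 → {'r': 8, 'b': 4, 'x': 12}
store['p'] = store['r']+2 = 10 → {'r': 8, 'b': 4, 'x': 12, 'p': 10}
del 'p' → {'r': 8, 'b': 4, 'x': 12}
del 'x' → {'r': 8, 'b': 4}
del 'r' → {'b': 4}

{'b': 4}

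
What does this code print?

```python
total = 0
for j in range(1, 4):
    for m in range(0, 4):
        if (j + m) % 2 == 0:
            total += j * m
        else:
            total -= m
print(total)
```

j=1,m=0: odd sum, total = 0-0 = 0
j=1,m=1: even sum, total = 0+1 = 1
j=1,m=2: odd sum, total = 1-2 = -1
j=1,m=3: even sum, total = (-1)+3 = 2
j=2,m=0: even sum, total = 2+0 = 2
j=2,m=1: odd sum, total = 2-1 = 1
j=2,m=2: even sum, total = 1+4 = 5
j=2,m=3: odd sum, total = 5-3 = 2
j=3,m=0: odd sum, total = 2-0 = 2
j=3,m=1: even sum, total = 2+3 = 5
j=3,m=2: odd sum, total = 5-2 = 3
j=3,m=3: even sum, total = 3+9 = 12

12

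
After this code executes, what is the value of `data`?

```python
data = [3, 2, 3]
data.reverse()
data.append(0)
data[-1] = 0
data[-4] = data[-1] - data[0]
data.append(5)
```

[-3, 2, 3, 0, 5]

reverse → [3, 2, 3]
append 0 → [3, 2, 3, 0]
data[-1] = 0 → [3, 2, 3, 0]
data[-4] = data[-1]-data[0] = 0-3 = -3 → [-3, 2, 3, 0]
append 5 → [-3, 2, 3, 0, 5]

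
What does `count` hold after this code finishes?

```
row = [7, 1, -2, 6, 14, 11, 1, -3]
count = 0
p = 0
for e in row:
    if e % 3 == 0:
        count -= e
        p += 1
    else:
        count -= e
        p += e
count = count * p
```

-1190

e=7: not %3==0, count = 0-7 = -7; p=7
e=1: not %3==0, count = (-7)-1 = -8; p=8
e=-2: not %3==0, count = (-8)-(-2) = -6; p=6
e=6: %3==0, count = (-6)-6 = -12; p=7
e=14: not %3==0, count = (-12)-14 = -26; p=21
e=11: not %3==0, count = (-26)-11 = -37; p=32
e=1: not %3==0, count = (-37)-1 = -38; p=33
e=-3: %3==0, count = (-38)-(-3) = -35; p=34
count*p = (-35)*34 = -1190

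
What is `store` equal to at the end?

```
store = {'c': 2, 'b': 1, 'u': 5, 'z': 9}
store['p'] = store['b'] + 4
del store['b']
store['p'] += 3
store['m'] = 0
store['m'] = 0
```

store['p'] = store['b']+4 = 5 → {'c': 2, 'b': 1, 'u': 5, 'z': 9, 'p': 5}
del 'b' → {'c': 2, 'u': 5, 'z': 9, 'p': 5}
store['p'] = 5+3 = 8 → {'c': 2, 'u': 5, 'z': 9, 'p': 8}
store['m'] = 0 → {'c': 2, 'u': 5, 'z': 9, 'p': 8, 'm': 0}
store['m'] = 0 → {'c': 2, 'u': 5, 'z': 9, 'p': 8, 'm': 0}

{'c': 2, 'u': 5, 'z': 9, 'p': 8, 'm': 0}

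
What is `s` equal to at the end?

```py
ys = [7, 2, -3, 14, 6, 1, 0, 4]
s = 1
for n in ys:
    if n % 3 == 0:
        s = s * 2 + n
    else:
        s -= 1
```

n=7: not %3==0, s = 1-1 = 0
n=2: not %3==0, s = 0-1 = -1
n=-3: %3==0, s = (-1)*2+(-3) = -5
n=14: not %3==0, s = (-5)-1 = -6
n=6: %3==0, s = (-6)*2+6 = -6
n=1: not %3==0, s = (-6)-1 = -7
n=0: %3==0, s = (-7)*2+0 = -14
n=4: not %3==0, s = (-14)-1 = -15

-15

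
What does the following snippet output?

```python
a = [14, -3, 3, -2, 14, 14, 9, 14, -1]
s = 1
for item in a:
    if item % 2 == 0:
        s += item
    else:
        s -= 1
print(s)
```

item=14: even, s = 1+14 = 15
item=-3: not even, s = 15-1 = 14
item=3: not even, s = 14-1 = 13
item=-2: even, s = 13+(-2) = 11
item=14: even, s = 11+14 = 25
item=14: even, s = 25+14 = 39
item=9: not even, s = 39-1 = 38
item=14: even, s = 38+14 = 52
item=-1: not even, s = 52-1 = 51

51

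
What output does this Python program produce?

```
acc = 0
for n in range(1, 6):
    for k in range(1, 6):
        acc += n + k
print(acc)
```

150

n=1,k=1: acc = 0+2 = 2
n=1,k=2: acc = 2+3 = 5
n=1,k=3: acc = 5+4 = 9
n=1,k=4: acc = 9+5 = 14
n=1,k=5: acc = 14+6 = 20
n=2,k=1: acc = 20+3 = 23
n=2,k=2: acc = 23+4 = 27
n=2,k=3: acc = 27+5 = 32
n=2,k=4: acc = 32+6 = 38
n=2,k=5: acc = 38+7 = 45
n=3,k=1: acc = 45+4 = 49
n=3,k=2: acc = 49+5 = 54
n=3,k=3: acc = 54+6 = 60
n=3,k=4: acc = 60+7 = 67
n=3,k=5: acc = 67+8 = 75
n=4,k=1: acc = 75+5 = 80
n=4,k=2: acc = 80+6 = 86
n=4,k=3: acc = 86+7 = 93
n=4,k=4: acc = 93+8 = 101
n=4,k=5: acc = 101+9 = 110
n=5,k=1: acc = 110+6 = 116
n=5,k=2: acc = 116+7 = 123
n=5,k=3: acc = 123+8 = 131
n=5,k=4: acc = 131+9 = 140
n=5,k=5: acc = 140+10 = 150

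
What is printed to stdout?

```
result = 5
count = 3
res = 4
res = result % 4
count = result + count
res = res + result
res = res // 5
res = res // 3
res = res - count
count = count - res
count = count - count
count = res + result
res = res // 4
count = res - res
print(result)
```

5

res = 5%4 = 1
count = 5+3 = 8
res = 1+5 = 6
res = 6//5 = 1
res = 1//3 = 0
res = 0-8 = -8
count = 8-(-8) = 16
count = 16-16 = 0
count = (-8)+5 = -3
res = (-8)//4 = -2
count = (-2)-(-2) = 0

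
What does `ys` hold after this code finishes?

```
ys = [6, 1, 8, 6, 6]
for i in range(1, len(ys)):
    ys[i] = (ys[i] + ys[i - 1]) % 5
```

[6, 2, 0, 1, 2]

i=1: ys[1] = (1+6)%5 = 2 → [6, 2, 8, 6, 6]
i=2: ys[2] = (8+2)%5 = 0 → [6, 2, 0, 6, 6]
i=3: ys[3] = (6+0)%5 = 1 → [6, 2, 0, 1, 6]
i=4: ys[4] = (6+1)%5 = 2 → [6, 2, 0, 1, 2]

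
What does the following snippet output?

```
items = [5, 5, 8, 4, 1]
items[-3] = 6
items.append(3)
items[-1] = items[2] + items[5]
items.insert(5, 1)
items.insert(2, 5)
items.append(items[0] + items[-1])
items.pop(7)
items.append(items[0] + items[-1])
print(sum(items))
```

items[-3] = 6 → [5, 5, 6, 4, 1]
append 3 → [5, 5, 6, 4, 1, 3]
items[-1] = items[2]+items[5] = 6+3 = 9 → [5, 5, 6, 4, 1, 9]
insert 1 at 5 → [5, 5, 6, 4, 1, 1, 9]
insert 5 at 2 → [5, 5, 5, 6, 4, 1, 1, 9]
append items[0]+items[-1] = 5+9 = 14 → [5, 5, 5, 6, 4, 1, 1, 9, 14]
pop(7) removes 9 → [5, 5, 5, 6, 4, 1, 1, 14]
append items[0]+items[-1] = 5+14 = 19 → [5, 5, 5, 6, 4, 1, 1, 14, 19]
sum = 60

60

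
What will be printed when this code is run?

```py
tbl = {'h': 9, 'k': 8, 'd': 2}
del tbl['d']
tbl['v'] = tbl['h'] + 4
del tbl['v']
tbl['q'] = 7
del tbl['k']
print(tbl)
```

del 'd' → {'h': 9, 'k': 8}
tbl['v'] = tbl['h']+4 = 13 → {'h': 9, 'k': 8, 'v': 13}
del 'v' → {'h': 9, 'k': 8}
tbl['q'] = 7 → {'h': 9, 'k': 8, 'q': 7}
del 'k' → {'h': 9, 'q': 7}

{'h': 9, 'q': 7}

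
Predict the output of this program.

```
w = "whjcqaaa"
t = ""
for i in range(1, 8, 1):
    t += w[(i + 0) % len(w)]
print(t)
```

hjcqaaa

i=1: add w[1]='h' → 'h'
i=2: add w[2]='j' → 'hj'
i=3: add w[3]='c' → 'hjc'
i=4: add w[4]='q' → 'hjcq'
i=5: add w[5]='a' → 'hjcqa'
i=6: add w[6]='a' → 'hjcqaa'
i=7: add w[7]='a' → 'hjcqaaa'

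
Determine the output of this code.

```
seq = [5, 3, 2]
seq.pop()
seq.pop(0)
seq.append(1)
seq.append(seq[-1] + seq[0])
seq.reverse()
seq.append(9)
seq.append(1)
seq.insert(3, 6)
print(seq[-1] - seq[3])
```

-5

pop() removes 2 → [5, 3]
pop(0) removes 5 → [3]
append 1 → [3, 1]
append seq[-1]+seq[0] = 1+3 = 4 → [3, 1, 4]
reverse → [4, 1, 3]
append 9 → [4, 1, 3, 9]
append 1 → [4, 1, 3, 9, 1]
insert 6 at 3 → [4, 1, 3, 6, 9, 1]
seq[-1]-seq[3] = 1-6 = -5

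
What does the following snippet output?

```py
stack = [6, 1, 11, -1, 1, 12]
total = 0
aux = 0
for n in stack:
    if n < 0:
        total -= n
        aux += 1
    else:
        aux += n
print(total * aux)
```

32

n=6: not <0; aux=6
n=1: not <0; aux=7
n=11: not <0; aux=18
n=-1: <0, total = 0-(-1) = 1; aux=19
n=1: not <0; aux=20
n=12: not <0; aux=32
total*aux = 1*32 = 32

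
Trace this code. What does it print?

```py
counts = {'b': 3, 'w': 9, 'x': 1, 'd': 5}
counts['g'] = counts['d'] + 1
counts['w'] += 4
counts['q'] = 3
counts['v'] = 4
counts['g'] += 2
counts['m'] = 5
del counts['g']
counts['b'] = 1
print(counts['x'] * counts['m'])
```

counts['g'] = counts['d']+1 = 6 → {'b': 3, 'w': 9, 'x': 1, 'd': 5, 'g': 6}
counts['w'] = 9+4 = 13 → {'b': 3, 'w': 13, 'x': 1, 'd': 5, 'g': 6}
counts['q'] = 3 → {'b': 3, 'w': 13, 'x': 1, 'd': 5, 'g': 6, 'q': 3}
counts['v'] = 4 → {'b': 3, 'w': 13, 'x': 1, 'd': 5, 'g': 6, 'q': 3, 'v': 4}
counts['g'] = 6+2 = 8 → {'b': 3, 'w': 13, 'x': 1, 'd': 5, 'g': 8, 'q': 3, 'v': 4}
counts['m'] = 5 → {'b': 3, 'w': 13, 'x': 1, 'd': 5, 'g': 8, 'q': 3, 'v': 4, 'm': 5}
del 'g' → {'b': 3, 'w': 13, 'x': 1, 'd': 5, 'q': 3, 'v': 4, 'm': 5}
counts['b'] = 1 → {'b': 1, 'w': 13, 'x': 1, 'd': 5, 'q': 3, 'v': 4, 'm': 5}
counts['x']*counts['m'] = 1*5 = 5

5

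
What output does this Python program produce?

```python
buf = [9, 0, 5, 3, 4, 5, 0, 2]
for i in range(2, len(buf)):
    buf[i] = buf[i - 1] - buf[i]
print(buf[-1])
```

i=2: buf[2] = 0-5 = -5 → [9, 0, -5, 3, 4, 5, 0, 2]
i=3: buf[3] = (-5)-3 = -8 → [9, 0, -5, -8, 4, 5, 0, 2]
i=4: buf[4] = (-8)-4 = -12 → [9, 0, -5, -8, -12, 5, 0, 2]
i=5: buf[5] = (-12)-5 = -17 → [9, 0, -5, -8, -12, -17, 0, 2]
i=6: buf[6] = (-17)-0 = -17 → [9, 0, -5, -8, -12, -17, -17, 2]
i=7: buf[7] = (-17)-2 = -19 → [9, 0, -5, -8, -12, -17, -17, -19]

-19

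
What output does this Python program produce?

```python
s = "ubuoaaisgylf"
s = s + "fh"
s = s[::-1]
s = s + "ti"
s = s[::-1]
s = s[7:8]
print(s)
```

+ 'fh' → 'ubuoaaisgylffh'
reverse → 'hfflygsiaaoubu'
+ 'ti' → 'hfflygsiaaoubuti'
reverse → 'itubuoaaisgylffh'
slice [7:8] → 'a'

a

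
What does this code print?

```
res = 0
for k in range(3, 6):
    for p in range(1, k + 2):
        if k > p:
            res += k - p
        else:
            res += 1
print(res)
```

k=3,p=1: 3>1, res = 0+2 = 2
k=3,p=2: 3>2, res = 2+1 = 3
k=3,p=3: not 3>3, res = 3+1 = 4
k=3,p=4: not 3>4, res = 4+1 = 5
k=4,p=1: 4>1, res = 5+3 = 8
k=4,p=2: 4>2, res = 8+2 = 10
k=4,p=3: 4>3, res = 10+1 = 11
k=4,p=4: not 4>4, res = 11+1 = 12
k=4,p=5: not 4>5, res = 12+1 = 13
k=5,p=1: 5>1, res = 13+4 = 17
k=5,p=2: 5>2, res = 17+3 = 20
k=5,p=3: 5>3, res = 20+2 = 22
k=5,p=4: 5>4, res = 22+1 = 23
k=5,p=5: not 5>5, res = 23+1 = 24
k=5,p=6: not 5>6, res = 24+1 = 25

25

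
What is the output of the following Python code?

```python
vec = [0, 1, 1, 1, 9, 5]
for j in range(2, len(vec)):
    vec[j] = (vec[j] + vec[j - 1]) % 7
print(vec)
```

[0, 1, 2, 3, 5, 3]

j=2: vec[2] = (1+1)%7 = 2 → [0, 1, 2, 1, 9, 5]
j=3: vec[3] = (1+2)%7 = 3 → [0, 1, 2, 3, 9, 5]
j=4: vec[4] = (9+3)%7 = 5 → [0, 1, 2, 3, 5, 5]
j=5: vec[5] = (5+5)%7 = 3 → [0, 1, 2, 3, 5, 3]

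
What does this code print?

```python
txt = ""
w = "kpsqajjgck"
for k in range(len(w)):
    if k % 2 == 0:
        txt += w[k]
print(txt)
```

ksajc

k=0: add 'k' → 'k'
k=1: skip
k=2: add 's' → 'ks'
k=3: skip
k=4: add 'a' → 'ksa'
k=5: skip
k=6: add 'j' → 'ksaj'
k=7: skip
k=8: add 'c' → 'ksajc'
k=9: skip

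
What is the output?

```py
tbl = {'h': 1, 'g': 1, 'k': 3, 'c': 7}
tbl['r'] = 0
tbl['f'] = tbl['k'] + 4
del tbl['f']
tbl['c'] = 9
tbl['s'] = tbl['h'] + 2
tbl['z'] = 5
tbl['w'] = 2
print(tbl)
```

tbl['r'] = 0 → {'h': 1, 'g': 1, 'k': 3, 'c': 7, 'r': 0}
tbl['f'] = tbl['k']+4 = 7 → {'h': 1, 'g': 1, 'k': 3, 'c': 7, 'r': 0, 'f': 7}
del 'f' → {'h': 1, 'g': 1, 'k': 3, 'c': 7, 'r': 0}
tbl['c'] = 9 → {'h': 1, 'g': 1, 'k': 3, 'c': 9, 'r': 0}
tbl['s'] = tbl['h']+2 = 3 → {'h': 1, 'g': 1, 'k': 3, 'c': 9, 'r': 0, 's': 3}
tbl['z'] = 5 → {'h': 1, 'g': 1, 'k': 3, 'c': 9, 'r': 0, 's': 3, 'z': 5}
tbl['w'] = 2 → {'h': 1, 'g': 1, 'k': 3, 'c': 9, 'r': 0, 's': 3, 'z': 5, 'w': 2}

{'h': 1, 'g': 1, 'k': 3, 'c': 9, 'r': 0, 's': 3, 'z': 5, 'w': 2}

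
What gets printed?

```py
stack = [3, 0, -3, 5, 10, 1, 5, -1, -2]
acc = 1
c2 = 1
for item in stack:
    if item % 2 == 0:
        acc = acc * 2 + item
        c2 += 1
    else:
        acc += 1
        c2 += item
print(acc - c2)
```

item=3: not even, acc = 1+1 = 2; c2=4
item=0: even, acc = 2*2+0 = 4; c2=5
item=-3: not even, acc = 4+1 = 5; c2=2
item=5: not even, acc = 5+1 = 6; c2=7
item=10: even, acc = 6*2+10 = 22; c2=8
item=1: not even, acc = 22+1 = 23; c2=9
item=5: not even, acc = 23+1 = 24; c2=14
item=-1: not even, acc = 24+1 = 25; c2=13
item=-2: even, acc = 25*2+(-2) = 48; c2=14
acc-c2 = 48-14 = 34

34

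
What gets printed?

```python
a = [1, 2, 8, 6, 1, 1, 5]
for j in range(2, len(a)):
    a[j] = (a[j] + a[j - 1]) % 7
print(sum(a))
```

17

j=2: a[2] = (8+2)%7 = 3 → [1, 2, 3, 6, 1, 1, 5]
j=3: a[3] = (6+3)%7 = 2 → [1, 2, 3, 2, 1, 1, 5]
j=4: a[4] = (1+2)%7 = 3 → [1, 2, 3, 2, 3, 1, 5]
j=5: a[5] = (1+3)%7 = 4 → [1, 2, 3, 2, 3, 4, 5]
j=6: a[6] = (5+4)%7 = 2 → [1, 2, 3, 2, 3, 4, 2]
sum = 17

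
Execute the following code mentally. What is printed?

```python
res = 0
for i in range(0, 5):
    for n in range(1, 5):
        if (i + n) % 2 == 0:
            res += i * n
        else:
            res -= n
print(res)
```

28

i=0,n=1: odd sum, res = 0-1 = -1
i=0,n=2: even sum, res = (-1)+0 = -1
i=0,n=3: odd sum, res = (-1)-3 = -4
i=0,n=4: even sum, res = (-4)+0 = -4
i=1,n=1: even sum, res = (-4)+1 = -3
i=1,n=2: odd sum, res = (-3)-2 = -5
i=1,n=3: even sum, res = (-5)+3 = -2
i=1,n=4: odd sum, res = (-2)-4 = -6
i=2,n=1: odd sum, res = (-6)-1 = -7
i=2,n=2: even sum, res = (-7)+4 = -3
i=2,n=3: odd sum, res = (-3)-3 = -6
i=2,n=4: even sum, res = (-6)+8 = 2
i=3,n=1: even sum, res = 2+3 = 5
i=3,n=2: odd sum, res = 5-2 = 3
i=3,n=3: even sum, res = 3+9 = 12
i=3,n=4: odd sum, res = 12-4 = 8
i=4,n=1: odd sum, res = 8-1 = 7
i=4,n=2: even sum, res = 7+8 = 15
i=4,n=3: odd sum, res = 15-3 = 12
i=4,n=4: even sum, res = 12+16 = 28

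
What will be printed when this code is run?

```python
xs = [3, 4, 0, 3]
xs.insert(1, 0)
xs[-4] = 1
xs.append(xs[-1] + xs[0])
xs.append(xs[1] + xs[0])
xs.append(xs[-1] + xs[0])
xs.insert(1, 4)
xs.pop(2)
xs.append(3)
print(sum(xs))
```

insert 0 at 1 → [3, 0, 4, 0, 3]
xs[-4] = 1 → [3, 1, 4, 0, 3]
append xs[-1]+xs[0] = 3+3 = 6 → [3, 1, 4, 0, 3, 6]
append xs[1]+xs[0] = 1+3 = 4 → [3, 1, 4, 0, 3, 6, 4]
append xs[-1]+xs[0] = 4+3 = 7 → [3, 1, 4, 0, 3, 6, 4, 7]
insert 4 at 1 → [3, 4, 1, 4, 0, 3, 6, 4, 7]
pop(2) removes 1 → [3, 4, 4, 0, 3, 6, 4, 7]
append 3 → [3, 4, 4, 0, 3, 6, 4, 7, 3]
sum = 34

34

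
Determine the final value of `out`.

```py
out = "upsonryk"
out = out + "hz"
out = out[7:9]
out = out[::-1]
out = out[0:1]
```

+ 'hz' → 'upsonrykhz'
slice [7:9] → 'kh'
reverse → 'hk'
slice [0:1] → 'h'

'h'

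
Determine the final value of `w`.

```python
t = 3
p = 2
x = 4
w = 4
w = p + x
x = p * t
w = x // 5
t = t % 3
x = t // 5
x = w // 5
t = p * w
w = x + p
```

2

w = 2+4 = 6
x = 2*3 = 6
w = 6//5 = 1
t = 3%3 = 0
x = 0//5 = 0
x = 1//5 = 0
t = 2*1 = 2
w = 0+2 = 2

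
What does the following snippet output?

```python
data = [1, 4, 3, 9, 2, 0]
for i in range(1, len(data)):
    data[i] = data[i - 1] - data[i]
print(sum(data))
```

-57

i=1: data[1] = 1-4 = -3 → [1, -3, 3, 9, 2, 0]
i=2: data[2] = (-3)-3 = -6 → [1, -3, -6, 9, 2, 0]
i=3: data[3] = (-6)-9 = -15 → [1, -3, -6, -15, 2, 0]
i=4: data[4] = (-15)-2 = -17 → [1, -3, -6, -15, -17, 0]
i=5: data[5] = (-17)-0 = -17 → [1, -3, -6, -15, -17, -17]
sum = -57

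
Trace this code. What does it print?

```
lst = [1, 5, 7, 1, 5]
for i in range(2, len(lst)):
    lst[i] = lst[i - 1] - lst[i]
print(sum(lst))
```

i=2: lst[2] = 5-7 = -2 → [1, 5, -2, 1, 5]
i=3: lst[3] = (-2)-1 = -3 → [1, 5, -2, -3, 5]
i=4: lst[4] = (-3)-5 = -8 → [1, 5, -2, -3, -8]
sum = -7

-7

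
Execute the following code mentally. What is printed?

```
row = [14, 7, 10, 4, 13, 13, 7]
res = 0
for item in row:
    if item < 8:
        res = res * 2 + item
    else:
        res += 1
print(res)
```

59

item=14: not <8, res = 0+1 = 1
item=7: <8, res = 1*2+7 = 9
item=10: not <8, res = 9+1 = 10
item=4: <8, res = 10*2+4 = 24
item=13: not <8, res = 24+1 = 25
item=13: not <8, res = 25+1 = 26
item=7: <8, res = 26*2+7 = 59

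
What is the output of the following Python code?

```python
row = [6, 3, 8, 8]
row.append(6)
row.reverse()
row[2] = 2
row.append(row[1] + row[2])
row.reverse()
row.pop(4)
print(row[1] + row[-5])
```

16

append 6 → [6, 3, 8, 8, 6]
reverse → [6, 8, 8, 3, 6]
row[2] = 2 → [6, 8, 2, 3, 6]
append row[1]+row[2] = 8+2 = 10 → [6, 8, 2, 3, 6, 10]
reverse → [10, 6, 3, 2, 8, 6]
pop(4) removes 8 → [10, 6, 3, 2, 6]
row[1]+row[-5] = 6+10 = 16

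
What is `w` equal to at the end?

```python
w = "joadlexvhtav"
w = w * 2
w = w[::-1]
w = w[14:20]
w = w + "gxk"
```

repeat ×2 → 'joadlexvhtavjoadlexvhtav'
reverse → 'vathvxeldaojvathvxeldaoj'
slice [14:20] → 'thvxel'
+ 'gxk' → 'thvxelgxk'

'thvxelgxk'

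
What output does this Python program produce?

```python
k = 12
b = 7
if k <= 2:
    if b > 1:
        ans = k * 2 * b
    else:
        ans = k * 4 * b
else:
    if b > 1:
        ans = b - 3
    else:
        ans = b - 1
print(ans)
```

k=12, b=7
k <= 2 is False; b > 1 is True
→ ans = b - 3 = 4

4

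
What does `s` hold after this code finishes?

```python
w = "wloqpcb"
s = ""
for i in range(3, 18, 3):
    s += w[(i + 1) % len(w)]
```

i=3: add w[4]='p' → 'p'
i=6: add w[0]='w' → 'pw'
i=9: add w[3]='q' → 'pwq'
i=12: add w[6]='b' → 'pwqb'
i=15: add w[2]='o' → 'pwqbo'

'pwqbo'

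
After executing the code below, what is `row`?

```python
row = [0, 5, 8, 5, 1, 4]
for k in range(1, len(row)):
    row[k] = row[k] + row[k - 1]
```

[0, 5, 13, 18, 19, 23]

k=1: row[1] = 5+0 = 5 → [0, 5, 8, 5, 1, 4]
k=2: row[2] = 8+5 = 13 → [0, 5, 13, 5, 1, 4]
k=3: row[3] = 5+13 = 18 → [0, 5, 13, 18, 1, 4]
k=4: row[4] = 1+18 = 19 → [0, 5, 13, 18, 19, 4]
k=5: row[5] = 4+19 = 23 → [0, 5, 13, 18, 19, 23]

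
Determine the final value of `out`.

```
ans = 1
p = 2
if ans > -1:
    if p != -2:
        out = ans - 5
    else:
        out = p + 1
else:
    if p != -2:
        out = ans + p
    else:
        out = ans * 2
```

ans=1, p=2
ans > -1 is True; p != -2 is True
→ out = ans - 5 = -4

-4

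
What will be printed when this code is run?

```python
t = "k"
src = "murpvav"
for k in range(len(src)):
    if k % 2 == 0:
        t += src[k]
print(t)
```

kmrvv

k=0: add 'm' → 'km'
k=1: skip
k=2: add 'r' → 'kmr'
k=3: skip
k=4: add 'v' → 'kmrv'
k=5: skip
k=6: add 'v' → 'kmrvv'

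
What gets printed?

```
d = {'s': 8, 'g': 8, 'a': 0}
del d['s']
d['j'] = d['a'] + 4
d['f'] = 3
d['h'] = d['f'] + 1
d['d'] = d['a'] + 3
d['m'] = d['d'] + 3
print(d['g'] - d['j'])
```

4

del 's' → {'g': 8, 'a': 0}
d['j'] = d['a']+4 = 4 → {'g': 8, 'a': 0, 'j': 4}
d['f'] = 3 → {'g': 8, 'a': 0, 'j': 4, 'f': 3}
d['h'] = d['f']+1 = 4 → {'g': 8, 'a': 0, 'j': 4, 'f': 3, 'h': 4}
d['d'] = d['a']+3 = 3 → {'g': 8, 'a': 0, 'j': 4, 'f': 3, 'h': 4, 'd': 3}
d['m'] = d['d']+3 = 6 → {'g': 8, 'a': 0, 'j': 4, 'f': 3, 'h': 4, 'd': 3, 'm': 6}
d['g']-d['j'] = 8-4 = 4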